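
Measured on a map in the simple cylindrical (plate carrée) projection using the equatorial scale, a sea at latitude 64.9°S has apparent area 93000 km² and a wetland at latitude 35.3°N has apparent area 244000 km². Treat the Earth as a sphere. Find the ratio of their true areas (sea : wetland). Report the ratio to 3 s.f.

On the plate carrée, areal scale = h·k = 1 × sec φ, so true area = apparent × cos φ.
True area of sea: 93000 × cos(64.9°) = 93000 × 0.4242 = 39450 km².
True area of wetland: 244000 × cos(35.3°) = 244000 × 0.8161 = 199100 km².
Ratio = 39450 / 199100 ≈ 0.198.

0.198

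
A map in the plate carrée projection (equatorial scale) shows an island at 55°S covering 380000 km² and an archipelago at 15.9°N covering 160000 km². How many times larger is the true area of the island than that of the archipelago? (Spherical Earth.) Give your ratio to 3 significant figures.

1.42

On the plate carrée, areal scale = h·k = 1 × sec φ, so true area = apparent × cos φ.
True area of island: 380000 × cos(55°) = 380000 × 0.5736 = 218000 km².
True area of archipelago: 160000 × cos(15.9°) = 160000 × 0.9617 = 153900 km².
Ratio = 218000 / 153900 ≈ 1.42.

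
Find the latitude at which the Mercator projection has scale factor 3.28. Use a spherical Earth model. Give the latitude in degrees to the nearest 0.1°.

Mercator scale is k = sec φ = 1/cos φ.
1/cos φ = 3.28  ⇒  cos φ = 0.3049  ⇒  φ = arccos(0.3049) ≈ 72.2°.

72.2°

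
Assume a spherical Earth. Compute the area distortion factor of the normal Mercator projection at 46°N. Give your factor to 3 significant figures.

For Mercator, h = k = sec φ (a conformal cylindrical projection has a single point scale, 1/cos φ).
Areal scale = k² = sec²φ = 1/cos²(46°) = 1/0.6947² = 2.072.

2.07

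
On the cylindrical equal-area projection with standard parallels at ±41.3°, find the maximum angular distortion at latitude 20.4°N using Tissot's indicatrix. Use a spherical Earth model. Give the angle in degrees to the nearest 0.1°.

25.1°

A cylindrical equal-area projection with standard parallel φ₀ has meridian scale h = cos φ / cos φ₀ and parallel scale k = cos φ₀ / cos φ (so areas are preserved, h·k = 1).
At 20.4°: h = 1.248, k = 0.8015; principal scales a = 1.248, b = 0.8015.
sin(ω/2) = (a − b)/(a + b) = 0.4461/2.049 = 0.2177, so ω = 2 arcsin(0.2177) ≈ 25.1°.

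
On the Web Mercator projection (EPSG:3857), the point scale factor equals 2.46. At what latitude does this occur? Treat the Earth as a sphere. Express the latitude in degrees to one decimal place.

Mercator scale is k = sec φ = 1/cos φ.
1/cos φ = 2.46  ⇒  cos φ = 0.4065  ⇒  φ = arccos(0.4065) ≈ 66.0°.

66.0°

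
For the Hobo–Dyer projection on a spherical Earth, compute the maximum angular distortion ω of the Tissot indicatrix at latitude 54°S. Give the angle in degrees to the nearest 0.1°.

The Hobo–Dyer projection is cylindrical equal-area with φ₀ = 37.5°. For cylindrical equal-area with standard parallel φ₀, h = cos φ / cos φ₀ and k = cos φ₀ / cos φ, so h·k = 1.
At 54°: h = 0.7409, k = 1.350; principal scales a = 1.350, b = 0.7409.
sin(ω/2) = (a − b)/(a + b) = 0.6088/2.091 = 0.2912, so ω = 2 arcsin(0.2912) ≈ 33.9°.

33.9°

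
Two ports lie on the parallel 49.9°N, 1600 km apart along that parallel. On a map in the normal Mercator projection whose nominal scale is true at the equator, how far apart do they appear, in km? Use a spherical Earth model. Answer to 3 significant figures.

The Mercator projection is conformal; its linear scale factor is the same in every direction and equals sec φ = 1/cos φ.
Along the parallel, k = sec 49.9° = 1/0.6441 = 1.552.
Map distance = 1600 × 1.552 ≈ 2480 km.

2480 km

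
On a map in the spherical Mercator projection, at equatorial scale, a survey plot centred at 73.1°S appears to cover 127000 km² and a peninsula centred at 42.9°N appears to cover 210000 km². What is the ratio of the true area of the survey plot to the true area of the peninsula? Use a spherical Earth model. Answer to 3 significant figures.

Since Mercator area scale is 1/cos²φ, the true area equals the apparent area multiplied by cos²φ.
True area of survey plot: 127000 × cos²(73.1°) = 127000 × 0.08451 = 10730 km².
True area of peninsula: 210000 × cos²(42.9°) = 210000 × 0.5366 = 112700 km².
Ratio = 10730 / 112700 ≈ 0.0952.

0.0952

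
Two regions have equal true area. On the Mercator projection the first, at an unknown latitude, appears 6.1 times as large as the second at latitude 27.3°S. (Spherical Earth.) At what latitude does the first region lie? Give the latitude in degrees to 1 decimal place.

68.9°

On Mercator, (apparent₁)/(apparent₂) = sec²φ₁ / sec²φ₂ when true areas are equal.
cos²φ₂ / cos²φ₁ = 6.1  ⇒  cos φ₁ = cos 27.3° / √6.1 = 0.8886/2.470 = 0.3598.
φ₁ = arccos(0.3598) ≈ 68.9°.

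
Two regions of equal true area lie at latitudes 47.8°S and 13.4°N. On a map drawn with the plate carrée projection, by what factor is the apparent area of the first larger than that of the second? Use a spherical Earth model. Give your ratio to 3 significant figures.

In the plate carrée (x = Rλ, y = Rφ), meridians are true-scale (h = 1) and parallels are stretched by k = sec φ.
Areal scale at 47.8°: h·k = 1.000 × 1.489 = 1.489.
Areal scale at 13.4°: h·k = 1.000 × 1.028 = 1.028.
Ratio = 1.489/1.028 ≈ 1.45.

1.45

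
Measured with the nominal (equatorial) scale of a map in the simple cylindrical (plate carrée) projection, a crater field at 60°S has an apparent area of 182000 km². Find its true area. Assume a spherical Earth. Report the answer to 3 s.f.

91000 km²

In the plate carrée (x = Rλ, y = Rφ), meridians are true-scale (h = 1) and parallels are stretched by k = sec φ.
Areal scale = h·k = 1 × sec φ; at 60°, h = 1.000, k = 2.000, so h·k = 2.000.
True area = apparent / (areal scale) = 182000 / 2.000 ≈ 91000 km².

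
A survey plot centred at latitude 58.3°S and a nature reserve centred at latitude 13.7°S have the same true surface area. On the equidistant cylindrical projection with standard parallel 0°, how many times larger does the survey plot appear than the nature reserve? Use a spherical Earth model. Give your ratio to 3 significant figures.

Plate carrée maps x = Rλ, y = Rφ. The meridian scale is h = 1 and the parallel scale is k = 1/cos φ = sec φ.
Areal scale at 58.3°: h·k = 1.000 × 1.903 = 1.903.
Areal scale at 13.7°: h·k = 1.000 × 1.029 = 1.029.
Ratio = 1.903/1.029 ≈ 1.85.

1.85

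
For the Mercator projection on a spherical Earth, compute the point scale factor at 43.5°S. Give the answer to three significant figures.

1.38

Mercator is conformal, so the point scale is isotropic: h = k = sec φ = 1/cos φ.
k = 1/cos 43.5° = 1/0.7254 = 1.379.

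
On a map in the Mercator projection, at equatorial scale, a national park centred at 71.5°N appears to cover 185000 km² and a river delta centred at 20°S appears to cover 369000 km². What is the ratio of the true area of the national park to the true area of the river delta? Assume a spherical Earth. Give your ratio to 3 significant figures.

Mercator's areal exaggeration is sec²φ; hence true area = (apparent area) · cos²φ.
True area of national park: 185000 × cos²(71.5°) = 185000 × 0.1007 = 18630 km².
True area of river delta: 369000 × cos²(20°) = 369000 × 0.8830 = 325800 km².
Ratio = 18630 / 325800 ≈ 0.0572.

0.0572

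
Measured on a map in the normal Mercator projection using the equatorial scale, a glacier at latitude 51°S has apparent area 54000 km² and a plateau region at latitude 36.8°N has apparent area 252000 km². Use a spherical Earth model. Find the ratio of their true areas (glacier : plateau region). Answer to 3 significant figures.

0.132

On Mercator the areal scale is sec²φ, so true area = apparent × cos²φ.
True area of glacier: 54000 × cos²(51°) = 54000 × 0.3960 = 21390 km².
True area of plateau region: 252000 × cos²(36.8°) = 252000 × 0.6412 = 161600 km².
Ratio = 21390 / 161600 ≈ 0.132.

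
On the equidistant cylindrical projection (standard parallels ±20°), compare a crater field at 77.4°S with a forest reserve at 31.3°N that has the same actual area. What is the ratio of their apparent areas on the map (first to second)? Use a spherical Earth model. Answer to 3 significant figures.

With standard parallel φ₀ = 20°, the equirectangular projection gives x = Rλ cos φ₀, y = Rφ, so h = 1 and k = cos 20° / cos φ.
Areal scale at 77.4°: h·k = 1.000 × 4.308 = 4.308.
Areal scale at 31.3°: h·k = 1.000 × 1.100 = 1.100.
Ratio = 4.308/1.100 ≈ 3.92.

3.92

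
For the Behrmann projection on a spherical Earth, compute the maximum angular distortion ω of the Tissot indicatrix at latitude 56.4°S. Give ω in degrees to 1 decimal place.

Behrmann is a cylindrical equal-area projection with standard parallels at ±30°. Cylindrical equal-area (φ₀ = 30°): h = cos φ / cos 30° along meridians, k = cos 30° / cos φ along parallels; h·k = 1.
At 56.4°: h = 0.6390, k = 1.565; principal scales a = 1.565, b = 0.6390.
sin(ω/2) = (a − b)/(a + b) = 0.9259/2.204 = 0.4201, so ω = 2 arcsin(0.4201) ≈ 49.7°.

49.7°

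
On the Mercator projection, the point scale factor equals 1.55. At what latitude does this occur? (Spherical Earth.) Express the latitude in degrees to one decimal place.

49.8°

Mercator scale is k = sec φ = 1/cos φ.
1/cos φ = 1.55  ⇒  cos φ = 0.6452  ⇒  φ = arccos(0.6452) ≈ 49.8°.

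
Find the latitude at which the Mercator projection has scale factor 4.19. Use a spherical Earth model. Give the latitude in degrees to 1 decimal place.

Mercator scale is k = sec φ = 1/cos φ.
1/cos φ = 4.19  ⇒  cos φ = 0.2387  ⇒  φ = arccos(0.2387) ≈ 76.2°.

76.2°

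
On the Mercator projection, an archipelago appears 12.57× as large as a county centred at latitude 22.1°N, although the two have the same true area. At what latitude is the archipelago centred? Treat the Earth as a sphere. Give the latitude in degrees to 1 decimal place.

Mercator areal scale is sec²φ, so apparent-area ratio = sec²φ₁ / sec²φ₂ = cos²φ₂ / cos²φ₁.
cos²φ₂ / cos²φ₁ = 12.57  ⇒  cos φ₁ = cos 22.1° / √12.57 = 0.9265/3.545 = 0.2613.
φ₁ = arccos(0.2613) ≈ 74.9°.

74.9°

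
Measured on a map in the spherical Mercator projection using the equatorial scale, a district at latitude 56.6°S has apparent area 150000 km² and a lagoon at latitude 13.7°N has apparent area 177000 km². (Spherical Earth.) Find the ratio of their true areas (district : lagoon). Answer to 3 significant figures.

0.272

Mercator's areal exaggeration is sec²φ; hence true area = (apparent area) · cos²φ.
True area of district: 150000 × cos²(56.6°) = 150000 × 0.3030 = 45450 km².
True area of lagoon: 177000 × cos²(13.7°) = 177000 × 0.9439 = 167100 km².
Ratio = 45450 / 167100 ≈ 0.272.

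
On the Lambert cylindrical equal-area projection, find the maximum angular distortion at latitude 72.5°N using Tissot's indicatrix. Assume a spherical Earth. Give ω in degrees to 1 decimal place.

113.1°

The Lambert cylindrical equal-area projection is the cylindrical equal-area projection with its standard parallel at the equator (φ₀ = 0). For cylindrical equal-area with standard parallel φ₀, h = cos φ / cos φ₀ and k = cos φ₀ / cos φ, so h·k = 1.
At 72.5°: h = 0.3007, k = 3.326; principal scales a = 3.326, b = 0.3007.
sin(ω/2) = (a − b)/(a + b) = 3.025/3.626 = 0.8341, so ω = 2 arcsin(0.8341) ≈ 113.1°.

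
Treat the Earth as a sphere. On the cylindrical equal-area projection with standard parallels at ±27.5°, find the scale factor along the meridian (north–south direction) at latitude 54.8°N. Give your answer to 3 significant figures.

0.650

Cylindrical equal-area (φ₀ = 27.5°): h = cos φ / cos 27.5° along meridians, k = cos 27.5° / cos φ along parallels; h·k = 1.
h = cos 54.8° / cos 27.5° = 0.5764/0.8870 = 0.6499.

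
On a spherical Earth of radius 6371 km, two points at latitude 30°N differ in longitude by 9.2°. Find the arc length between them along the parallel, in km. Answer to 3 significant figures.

886 km

Arc length along a parallel = R cos φ · Δλ (with Δλ in radians).
= 6371 × cos 30° × (9.2° × π/180) = 6371 × 0.8660 × 0.1606 ≈ 886 km.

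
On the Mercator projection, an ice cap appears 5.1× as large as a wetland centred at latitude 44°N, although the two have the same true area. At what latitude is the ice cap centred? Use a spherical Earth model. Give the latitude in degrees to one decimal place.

71.4°

For equal true areas on Mercator, apparent areas scale as sec²φ, so the ratio is cos²φ₂ / cos²φ₁.
cos²φ₂ / cos²φ₁ = 5.1  ⇒  cos φ₁ = cos 44° / √5.1 = 0.7193/2.258 = 0.3185.
φ₁ = arccos(0.3185) ≈ 71.4°.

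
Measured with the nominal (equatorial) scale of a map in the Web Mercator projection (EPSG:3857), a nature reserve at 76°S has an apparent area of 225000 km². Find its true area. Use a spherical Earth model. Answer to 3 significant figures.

13200 km²

For Mercator, h = k = sec φ (a conformal cylindrical projection has a single point scale, 1/cos φ).
Areal scale = k² = sec²φ = 1/cos²(76°) = 1/0.2419² = 17.09.
True area = apparent / (areal scale) = 225000 / 17.09 ≈ 13200 km².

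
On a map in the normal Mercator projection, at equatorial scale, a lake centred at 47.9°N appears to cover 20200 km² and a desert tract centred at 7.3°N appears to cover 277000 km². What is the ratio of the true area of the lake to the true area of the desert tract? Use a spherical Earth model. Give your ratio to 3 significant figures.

0.0333

On Mercator the areal scale is sec²φ, so true area = apparent × cos²φ.
True area of lake: 20200 × cos²(47.9°) = 20200 × 0.4495 = 9079 km².
True area of desert tract: 277000 × cos²(7.3°) = 277000 × 0.9839 = 272500 km².
Ratio = 9079 / 272500 ≈ 0.0333.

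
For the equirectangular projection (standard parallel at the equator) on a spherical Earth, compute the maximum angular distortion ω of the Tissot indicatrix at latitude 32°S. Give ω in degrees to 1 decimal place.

For the equirectangular projection with φ₀ = 0 (plate carrée), h = 1 along meridians and k = sec φ along parallels.
At 32°: h = 1.000, k = 1.179; principal scales a = 1.179, b = 1.000.
sin(ω/2) = (a − b)/(a + b) = 0.1792/2.179 = 0.08222, so ω = 2 arcsin(0.08222) ≈ 9.4°.

9.4°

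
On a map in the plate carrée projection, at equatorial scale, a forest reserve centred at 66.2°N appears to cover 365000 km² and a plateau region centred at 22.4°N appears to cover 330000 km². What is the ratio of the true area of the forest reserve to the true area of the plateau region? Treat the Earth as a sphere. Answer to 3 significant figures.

0.483

On the plate carrée, areal scale = h·k = 1 × sec φ, so true area = apparent × cos φ.
True area of forest reserve: 365000 × cos(66.2°) = 365000 × 0.4035 = 147300 km².
True area of plateau region: 330000 × cos(22.4°) = 330000 × 0.9245 = 305100 km².
Ratio = 147300 / 305100 ≈ 0.483.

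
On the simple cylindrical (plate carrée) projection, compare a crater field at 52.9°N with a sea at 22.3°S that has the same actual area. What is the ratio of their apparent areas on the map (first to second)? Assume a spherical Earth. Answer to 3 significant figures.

Plate carrée maps x = Rλ, y = Rφ. The meridian scale is h = 1 and the parallel scale is k = 1/cos φ = sec φ.
Areal scale at 52.9°: h·k = 1.000 × 1.658 = 1.658.
Areal scale at 22.3°: h·k = 1.000 × 1.081 = 1.081.
Ratio = 1.658/1.081 ≈ 1.53.

1.53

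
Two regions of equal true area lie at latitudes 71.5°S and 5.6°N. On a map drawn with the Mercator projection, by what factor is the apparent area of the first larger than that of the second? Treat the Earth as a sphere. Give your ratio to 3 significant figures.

Mercator areal scale is sec²φ.
At 71.5°: sec²(71.5°) = 1/0.3173² = 9.932.
At 5.6°: sec²(5.6°) = 1/0.9952² = 1.010.
Ratio = 9.932/1.010 = cos²(5.6°)/cos²(71.5°) ≈ 9.84.

9.84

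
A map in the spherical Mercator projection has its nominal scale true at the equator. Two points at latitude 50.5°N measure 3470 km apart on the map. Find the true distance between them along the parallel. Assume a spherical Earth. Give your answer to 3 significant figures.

2210 km

The Mercator projection is conformal; its linear scale factor is the same in every direction and equals sec φ = 1/cos φ.
Along the parallel at 50.5°, map distances are exaggerated by k = sec 50.5° = 1.572.
True distance = 3470 / 1.572 = 3470 × cos 50.5° ≈ 2210 km.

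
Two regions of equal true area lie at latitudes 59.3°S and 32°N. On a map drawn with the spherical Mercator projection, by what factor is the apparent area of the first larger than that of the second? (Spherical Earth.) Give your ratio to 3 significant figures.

2.76

Mercator areal scale is sec²φ.
At 59.3°: sec²(59.3°) = 1/0.5105² = 3.837.
At 32°: sec²(32°) = 1/0.8480² = 1.390.
Ratio = 3.837/1.390 = cos²(32°)/cos²(59.3°) ≈ 2.76.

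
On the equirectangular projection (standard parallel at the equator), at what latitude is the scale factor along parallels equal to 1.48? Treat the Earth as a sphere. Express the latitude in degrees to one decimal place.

47.5°

Plate carrée: h = 1, k = sec φ along parallels.
sec φ = 1.48  ⇒  cos φ = 0.6757  ⇒  φ ≈ 47.5°.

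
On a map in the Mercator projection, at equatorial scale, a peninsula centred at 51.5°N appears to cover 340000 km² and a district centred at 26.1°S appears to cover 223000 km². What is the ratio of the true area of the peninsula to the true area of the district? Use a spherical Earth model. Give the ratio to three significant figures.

0.733

Since Mercator area scale is 1/cos²φ, the true area equals the apparent area multiplied by cos²φ.
True area of peninsula: 340000 × cos²(51.5°) = 340000 × 0.3875 = 131800 km².
True area of district: 223000 × cos²(26.1°) = 223000 × 0.8065 = 179800 km².
Ratio = 131800 / 179800 ≈ 0.733.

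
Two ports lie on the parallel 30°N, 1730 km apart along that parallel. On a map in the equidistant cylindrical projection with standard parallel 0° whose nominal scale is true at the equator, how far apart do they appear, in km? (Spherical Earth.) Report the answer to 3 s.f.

In the plate carrée (x = Rλ, y = Rφ), meridians are true-scale (h = 1) and parallels are stretched by k = sec φ.
Along the parallel, k = sec 30° = 1/0.8660 = 1.155.
Map distance = 1730 × 1.155 ≈ 2000 km.

2000 km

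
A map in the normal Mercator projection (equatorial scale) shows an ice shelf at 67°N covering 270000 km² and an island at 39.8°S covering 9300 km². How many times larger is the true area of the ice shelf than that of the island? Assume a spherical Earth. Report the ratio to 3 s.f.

7.51

Since Mercator area scale is 1/cos²φ, the true area equals the apparent area multiplied by cos²φ.
True area of ice shelf: 270000 × cos²(67°) = 270000 × 0.1527 = 41220 km².
True area of island: 9300 × cos²(39.8°) = 9300 × 0.5903 = 5489 km².
Ratio = 41220 / 5489 ≈ 7.51.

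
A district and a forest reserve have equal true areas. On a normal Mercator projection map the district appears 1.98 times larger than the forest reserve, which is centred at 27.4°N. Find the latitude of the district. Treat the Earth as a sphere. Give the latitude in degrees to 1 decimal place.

50.9°

On Mercator, (apparent₁)/(apparent₂) = sec²φ₁ / sec²φ₂ when true areas are equal.
cos²φ₂ / cos²φ₁ = 1.98  ⇒  cos φ₁ = cos 27.4° / √1.98 = 0.8878/1.407 = 0.6309.
φ₁ = arccos(0.6309) ≈ 50.9°.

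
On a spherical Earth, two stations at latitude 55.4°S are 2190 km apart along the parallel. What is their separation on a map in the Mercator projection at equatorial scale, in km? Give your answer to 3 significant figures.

3860 km

The Mercator projection is conformal; its linear scale factor is the same in every direction and equals sec φ = 1/cos φ.
Along the parallel, k = sec 55.4° = 1/0.5678 = 1.761.
Map distance = 2190 × 1.761 ≈ 3860 km.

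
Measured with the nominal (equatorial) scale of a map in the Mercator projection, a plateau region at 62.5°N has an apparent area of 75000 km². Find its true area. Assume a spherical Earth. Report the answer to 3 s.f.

16000 km²

Mercator is conformal, so the point scale is isotropic: h = k = sec φ = 1/cos φ.
Areal scale = k² = sec²φ = 1/cos²(62.5°) = 1/0.4617² = 4.690.
True area = apparent / (areal scale) = 75000 / 4.690 ≈ 16000 km².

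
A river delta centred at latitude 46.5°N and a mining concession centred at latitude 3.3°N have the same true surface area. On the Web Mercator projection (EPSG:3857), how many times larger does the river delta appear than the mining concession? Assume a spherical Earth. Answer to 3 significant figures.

Mercator is conformal with k = sec φ, so areal scale = k² = sec²φ.
At 46.5°: sec²(46.5°) = 1/0.6884² = 2.110.
At 3.3°: sec²(3.3°) = 1/0.9983² = 1.003.
Ratio = 2.110/1.003 = cos²(3.3°)/cos²(46.5°) ≈ 2.10.

2.10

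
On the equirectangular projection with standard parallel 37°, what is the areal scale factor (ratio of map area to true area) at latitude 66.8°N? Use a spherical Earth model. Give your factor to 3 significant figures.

The equidistant cylindrical projection with φ₀ = 37° has h = 1 (meridians true) and k = cos φ₀ / cos φ along parallels.
Areal scale = h·k = 1 × cos φ₀ / cos φ; at 66.8°, h = 1.000, k = 2.027, so h·k = 2.027.

2.03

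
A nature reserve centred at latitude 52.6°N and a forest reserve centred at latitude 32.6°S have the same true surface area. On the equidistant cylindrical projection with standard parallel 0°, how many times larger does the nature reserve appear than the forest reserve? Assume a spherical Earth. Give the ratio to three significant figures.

1.39

Plate carrée maps x = Rλ, y = Rφ. The meridian scale is h = 1 and the parallel scale is k = 1/cos φ = sec φ.
Areal scale at 52.6°: h·k = 1.000 × 1.646 = 1.646.
Areal scale at 32.6°: h·k = 1.000 × 1.187 = 1.187.
Ratio = 1.646/1.187 ≈ 1.39.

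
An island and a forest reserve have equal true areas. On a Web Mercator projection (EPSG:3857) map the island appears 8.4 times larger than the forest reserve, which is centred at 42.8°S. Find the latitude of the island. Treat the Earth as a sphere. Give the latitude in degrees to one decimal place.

Mercator areal scale is sec²φ, so apparent-area ratio = sec²φ₁ / sec²φ₂ = cos²φ₂ / cos²φ₁.
cos²φ₂ / cos²φ₁ = 8.4  ⇒  cos φ₁ = cos 42.8° / √8.4 = 0.7337/2.898 = 0.2532.
φ₁ = arccos(0.2532) ≈ 75.3°.

75.3°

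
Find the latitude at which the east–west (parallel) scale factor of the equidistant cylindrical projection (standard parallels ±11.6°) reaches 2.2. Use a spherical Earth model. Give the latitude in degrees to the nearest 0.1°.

In the equirectangular projection with standard parallel φ₀ = 11.6° (x = Rλ cos φ₀, y = Rφ), meridians are true-scale (h = 1) and the parallel scale is k = cos φ₀ / cos φ.
k = cos φ₀ / cos φ = 2.2  ⇒  cos φ = cos 11.6° / 2.2 = 0.4453.
φ = arccos(0.4453) ≈ 63.6°.

63.6°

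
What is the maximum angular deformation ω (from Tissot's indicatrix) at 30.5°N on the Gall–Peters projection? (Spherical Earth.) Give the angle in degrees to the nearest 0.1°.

Gall–Peters is a cylindrical equal-area projection with standard parallels at ±45°. Cylindrical equal-area (φ₀ = 45°): h = cos φ / cos 45° along meridians, k = cos 45° / cos φ along parallels; h·k = 1.
At 30.5°: h = 1.219, k = 0.8207; principal scales a = 1.219, b = 0.8207.
sin(ω/2) = (a − b)/(a + b) = 0.3979/2.039 = 0.1951, so ω = 2 arcsin(0.1951) ≈ 22.5°.

22.5°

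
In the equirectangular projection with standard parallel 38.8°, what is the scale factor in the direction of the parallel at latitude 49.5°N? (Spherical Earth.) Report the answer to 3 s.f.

With standard parallel φ₀ = 38.8°, the equirectangular projection gives x = Rλ cos φ₀, y = Rφ, so h = 1 and k = cos 38.8° / cos φ.
k = cos 38.8° / cos 49.5° = 0.7793/0.6494 = 1.200.

1.20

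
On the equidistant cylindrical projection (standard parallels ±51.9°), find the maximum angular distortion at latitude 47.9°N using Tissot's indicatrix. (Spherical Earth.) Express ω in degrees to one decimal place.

With standard parallel φ₀ = 51.9°, the equirectangular projection gives x = Rλ cos φ₀, y = Rφ, so h = 1 and k = cos 51.9° / cos φ.
At 47.9°: h = 1.000, k = 0.9204; principal scales a = 1.000, b = 0.9204.
sin(ω/2) = (a − b)/(a + b) = 0.07964/1.920 = 0.04147, so ω = 2 arcsin(0.04147) ≈ 4.8°.

4.8°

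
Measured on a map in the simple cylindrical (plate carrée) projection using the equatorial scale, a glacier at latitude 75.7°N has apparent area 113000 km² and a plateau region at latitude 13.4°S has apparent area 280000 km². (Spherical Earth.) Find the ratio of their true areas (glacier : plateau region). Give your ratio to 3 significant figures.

0.102

On the plate carrée, areal scale = h·k = 1 × sec φ, so true area = apparent × cos φ.
True area of glacier: 113000 × cos(75.7°) = 113000 × 0.2470 = 27910 km².
True area of plateau region: 280000 × cos(13.4°) = 280000 × 0.9728 = 272400 km².
Ratio = 27910 / 272400 ≈ 0.102.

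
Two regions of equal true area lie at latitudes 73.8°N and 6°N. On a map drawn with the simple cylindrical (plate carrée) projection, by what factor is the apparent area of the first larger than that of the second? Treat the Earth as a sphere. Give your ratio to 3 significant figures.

3.56

In the plate carrée (x = Rλ, y = Rφ), meridians are true-scale (h = 1) and parallels are stretched by k = sec φ.
Areal scale at 73.8°: h·k = 1.000 × 3.584 = 3.584.
Areal scale at 6°: h·k = 1.000 × 1.006 = 1.006.
Ratio = 3.584/1.006 ≈ 3.56.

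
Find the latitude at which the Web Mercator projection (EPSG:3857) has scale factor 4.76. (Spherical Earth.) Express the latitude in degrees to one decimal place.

77.9°

Mercator scale is k = sec φ = 1/cos φ.
1/cos φ = 4.76  ⇒  cos φ = 0.2101  ⇒  φ = arccos(0.2101) ≈ 77.9°.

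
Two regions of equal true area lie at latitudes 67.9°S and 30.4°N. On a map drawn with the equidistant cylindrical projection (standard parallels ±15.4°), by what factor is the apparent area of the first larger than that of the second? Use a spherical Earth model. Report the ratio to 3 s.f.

In the equirectangular projection with standard parallel φ₀ = 15.4° (x = Rλ cos φ₀, y = Rφ), meridians are true-scale (h = 1) and the parallel scale is k = cos φ₀ / cos φ.
Areal scale at 67.9°: h·k = 1.000 × 2.563 = 2.563.
Areal scale at 30.4°: h·k = 1.000 × 1.118 = 1.118.
Ratio = 2.563/1.118 ≈ 2.29.

2.29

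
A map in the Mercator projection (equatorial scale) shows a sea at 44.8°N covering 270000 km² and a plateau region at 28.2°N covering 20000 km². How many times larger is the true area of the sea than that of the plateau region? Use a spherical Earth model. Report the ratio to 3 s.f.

Since Mercator area scale is 1/cos²φ, the true area equals the apparent area multiplied by cos²φ.
True area of sea: 270000 × cos²(44.8°) = 270000 × 0.5035 = 135900 km².
True area of plateau region: 20000 × cos²(28.2°) = 20000 × 0.7767 = 15530 km².
Ratio = 135900 / 15530 ≈ 8.75.

8.75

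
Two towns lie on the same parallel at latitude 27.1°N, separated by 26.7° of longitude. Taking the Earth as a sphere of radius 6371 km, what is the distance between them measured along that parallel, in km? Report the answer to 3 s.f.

Arc length along a parallel = R cos φ · Δλ (with Δλ in radians).
= 6371 × cos 27.1° × (26.7° × π/180) = 6371 × 0.8902 × 0.4660 ≈ 2640 km.

2640 km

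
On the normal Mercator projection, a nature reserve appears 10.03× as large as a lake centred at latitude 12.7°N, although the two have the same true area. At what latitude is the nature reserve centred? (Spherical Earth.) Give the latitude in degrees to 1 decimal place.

72.1°

On Mercator, (apparent₁)/(apparent₂) = sec²φ₁ / sec²φ₂ when true areas are equal.
cos²φ₂ / cos²φ₁ = 10.03  ⇒  cos φ₁ = cos 12.7° / √10.03 = 0.9755/3.167 = 0.3080.
φ₁ = arccos(0.3080) ≈ 72.1°.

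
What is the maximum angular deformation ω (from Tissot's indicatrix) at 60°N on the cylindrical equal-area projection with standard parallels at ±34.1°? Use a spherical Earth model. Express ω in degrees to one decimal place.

55.5°

A cylindrical equal-area projection with standard parallel φ₀ has meridian scale h = cos φ / cos φ₀ and parallel scale k = cos φ₀ / cos φ (so areas are preserved, h·k = 1).
At 60°: h = 0.6038, k = 1.656; principal scales a = 1.656, b = 0.6038.
sin(ω/2) = (a − b)/(a + b) = 1.052/2.260 = 0.4656, so ω = 2 arcsin(0.4656) ≈ 55.5°.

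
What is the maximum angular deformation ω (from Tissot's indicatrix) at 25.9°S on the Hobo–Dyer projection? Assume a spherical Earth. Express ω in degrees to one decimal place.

14.4°

The Hobo–Dyer projection is cylindrical equal-area with φ₀ = 37.5°. For cylindrical equal-area with standard parallel φ₀, h = cos φ / cos φ₀ and k = cos φ₀ / cos φ, so h·k = 1.
At 25.9°: h = 1.134, k = 0.8819; principal scales a = 1.134, b = 0.8819.
sin(ω/2) = (a − b)/(a + b) = 0.2519/2.016 = 0.1250, so ω = 2 arcsin(0.1250) ≈ 14.4°.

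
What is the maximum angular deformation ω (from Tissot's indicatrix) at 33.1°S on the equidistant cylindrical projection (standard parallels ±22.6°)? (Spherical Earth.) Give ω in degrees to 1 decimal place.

In the equirectangular projection with standard parallel φ₀ = 22.6° (x = Rλ cos φ₀, y = Rφ), meridians are true-scale (h = 1) and the parallel scale is k = cos φ₀ / cos φ.
At 33.1°: h = 1.000, k = 1.102; principal scales a = 1.102, b = 1.000.
sin(ω/2) = (a − b)/(a + b) = 0.1021/2.102 = 0.04855, so ω = 2 arcsin(0.04855) ≈ 5.6°.

5.6°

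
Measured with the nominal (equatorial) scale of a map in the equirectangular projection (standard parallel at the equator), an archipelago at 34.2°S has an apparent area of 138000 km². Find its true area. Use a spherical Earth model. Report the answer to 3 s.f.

For the equirectangular projection with φ₀ = 0 (plate carrée), h = 1 along meridians and k = sec φ along parallels.
Areal scale = h·k = 1 × sec φ; at 34.2°, h = 1.000, k = 1.209, so h·k = 1.209.
True area = apparent / (areal scale) = 138000 / 1.209 ≈ 114000 km².

114000 km²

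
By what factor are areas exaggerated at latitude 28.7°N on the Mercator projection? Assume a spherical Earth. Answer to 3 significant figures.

1.30

The Mercator projection is conformal; its linear scale factor is the same in every direction and equals sec φ = 1/cos φ.
Areal scale = k² = sec²φ = 1/cos²(28.7°) = 1/0.8771² = 1.300.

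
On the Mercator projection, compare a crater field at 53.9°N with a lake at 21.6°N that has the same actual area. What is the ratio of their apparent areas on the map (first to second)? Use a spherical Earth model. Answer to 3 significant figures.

2.49

Mercator is conformal with k = sec φ, so areal scale = k² = sec²φ.
At 53.9°: sec²(53.9°) = 1/0.5892² = 2.881.
At 21.6°: sec²(21.6°) = 1/0.9298² = 1.157.
Ratio = 2.881/1.157 = cos²(21.6°)/cos²(53.9°) ≈ 2.49.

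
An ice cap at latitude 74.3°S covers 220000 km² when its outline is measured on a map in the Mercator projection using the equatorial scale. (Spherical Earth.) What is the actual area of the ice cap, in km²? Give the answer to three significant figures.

16100 km²

For Mercator, h = k = sec φ (a conformal cylindrical projection has a single point scale, 1/cos φ).
Areal scale = k² = sec²φ = 1/cos²(74.3°) = 1/0.2706² = 13.66.
True area = apparent / (areal scale) = 220000 / 13.66 ≈ 16100 km².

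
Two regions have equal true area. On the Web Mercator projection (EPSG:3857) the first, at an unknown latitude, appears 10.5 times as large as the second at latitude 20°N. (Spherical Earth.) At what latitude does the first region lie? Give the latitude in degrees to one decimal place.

Mercator areal scale is sec²φ, so apparent-area ratio = sec²φ₁ / sec²φ₂ = cos²φ₂ / cos²φ₁.
cos²φ₂ / cos²φ₁ = 10.5  ⇒  cos φ₁ = cos 20° / √10.5 = 0.9397/3.240 = 0.2900.
φ₁ = arccos(0.2900) ≈ 73.1°.

73.1°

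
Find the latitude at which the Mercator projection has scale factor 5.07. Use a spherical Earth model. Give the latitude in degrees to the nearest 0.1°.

Mercator scale is k = sec φ = 1/cos φ.
1/cos φ = 5.07  ⇒  cos φ = 0.1972  ⇒  φ = arccos(0.1972) ≈ 78.6°.

78.6°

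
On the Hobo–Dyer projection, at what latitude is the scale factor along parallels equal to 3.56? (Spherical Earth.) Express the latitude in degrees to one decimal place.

The Hobo–Dyer projection is cylindrical equal-area with φ₀ = 37.5°. Cylindrical equal-area (φ₀ = 37.5°): h = cos φ / cos 37.5° along meridians, k = cos 37.5° / cos φ along parallels; h·k = 1.
k = cos φ₀ / cos φ = 3.56  ⇒  cos φ = cos 37.5° / 3.56 = 0.2229.
φ = arccos(0.2229) ≈ 77.1°.

77.1°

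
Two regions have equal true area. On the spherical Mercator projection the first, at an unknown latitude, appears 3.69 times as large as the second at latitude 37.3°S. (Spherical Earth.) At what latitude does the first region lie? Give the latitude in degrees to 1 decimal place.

For equal true areas on Mercator, apparent areas scale as sec²φ, so the ratio is cos²φ₂ / cos²φ₁.
cos²φ₂ / cos²φ₁ = 3.69  ⇒  cos φ₁ = cos 37.3° / √3.69 = 0.7955/1.921 = 0.4141.
φ₁ = arccos(0.4141) ≈ 65.5°.

65.5°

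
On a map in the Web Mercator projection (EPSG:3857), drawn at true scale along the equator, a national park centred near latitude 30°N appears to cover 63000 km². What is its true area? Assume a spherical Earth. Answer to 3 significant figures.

47200 km²

The Mercator projection is conformal; its linear scale factor is the same in every direction and equals sec φ = 1/cos φ.
Areal scale = k² = sec²φ = 1/cos²(30°) = 1/0.8660² = 1.333.
True area = apparent / (areal scale) = 63000 / 1.333 ≈ 47200 km².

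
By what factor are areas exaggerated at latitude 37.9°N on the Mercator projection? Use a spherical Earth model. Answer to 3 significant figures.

1.61

For Mercator, h = k = sec φ (a conformal cylindrical projection has a single point scale, 1/cos φ).
Areal scale = k² = sec²φ = 1/cos²(37.9°) = 1/0.7891² = 1.606.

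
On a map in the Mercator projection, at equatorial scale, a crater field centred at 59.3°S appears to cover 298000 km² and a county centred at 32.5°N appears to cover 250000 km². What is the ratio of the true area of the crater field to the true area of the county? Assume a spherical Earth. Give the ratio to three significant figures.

Mercator's areal exaggeration is sec²φ; hence true area = (apparent area) · cos²φ.
True area of crater field: 298000 × cos²(59.3°) = 298000 × 0.2607 = 77670 km².
True area of county: 250000 × cos²(32.5°) = 250000 × 0.7113 = 177800 km².
Ratio = 77670 / 177800 ≈ 0.437.

0.437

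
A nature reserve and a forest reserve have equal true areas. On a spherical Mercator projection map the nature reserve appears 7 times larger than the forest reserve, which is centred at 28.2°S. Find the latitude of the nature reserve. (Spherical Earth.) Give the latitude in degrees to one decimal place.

70.5°

For equal true areas on Mercator, apparent areas scale as sec²φ, so the ratio is cos²φ₂ / cos²φ₁.
cos²φ₂ / cos²φ₁ = 7  ⇒  cos φ₁ = cos 28.2° / √7 = 0.8813/2.646 = 0.3331.
φ₁ = arccos(0.3331) ≈ 70.5°.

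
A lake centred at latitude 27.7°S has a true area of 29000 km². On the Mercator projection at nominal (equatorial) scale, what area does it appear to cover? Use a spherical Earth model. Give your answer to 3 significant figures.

The Mercator projection is conformal; its linear scale factor is the same in every direction and equals sec φ = 1/cos φ.
Areal scale = k² = sec²φ = 1/cos²(27.7°) = 1/0.8854² = 1.276.
Apparent area = 29000 × 1.276 ≈ 37000 km².

37000 km²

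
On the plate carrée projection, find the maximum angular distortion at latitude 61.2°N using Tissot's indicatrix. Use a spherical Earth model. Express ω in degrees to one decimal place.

In the plate carrée (x = Rλ, y = Rφ), meridians are true-scale (h = 1) and parallels are stretched by k = sec φ.
At 61.2°: h = 1.000, k = 2.076; principal scales a = 2.076, b = 1.000.
sin(ω/2) = (a − b)/(a + b) = 1.076/3.076 = 0.3498, so ω = 2 arcsin(0.3498) ≈ 40.9°.

40.9°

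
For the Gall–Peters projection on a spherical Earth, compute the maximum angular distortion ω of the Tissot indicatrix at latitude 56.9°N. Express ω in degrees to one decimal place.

29.3°

The Gall–Peters projection is cylindrical equal-area with φ₀ = 45°. A cylindrical equal-area projection with standard parallel φ₀ has meridian scale h = cos φ / cos φ₀ and parallel scale k = cos φ₀ / cos φ (so areas are preserved, h·k = 1).
At 56.9°: h = 0.7723, k = 1.295; principal scales a = 1.295, b = 0.7723.
sin(ω/2) = (a − b)/(a + b) = 0.5225/2.067 = 0.2528, so ω = 2 arcsin(0.2528) ≈ 29.3°.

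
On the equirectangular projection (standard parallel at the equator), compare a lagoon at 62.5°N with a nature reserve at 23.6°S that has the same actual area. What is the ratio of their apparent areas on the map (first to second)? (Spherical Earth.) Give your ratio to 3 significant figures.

Plate carrée maps x = Rλ, y = Rφ. The meridian scale is h = 1 and the parallel scale is k = 1/cos φ = sec φ.
Areal scale at 62.5°: h·k = 1.000 × 2.166 = 2.166.
Areal scale at 23.6°: h·k = 1.000 × 1.091 = 1.091.
Ratio = 2.166/1.091 ≈ 1.98.

1.98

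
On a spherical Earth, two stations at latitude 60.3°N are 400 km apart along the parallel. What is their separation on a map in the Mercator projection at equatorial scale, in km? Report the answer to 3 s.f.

Mercator is conformal, so the point scale is isotropic: h = k = sec φ = 1/cos φ.
Along the parallel, k = sec 60.3° = 1/0.4955 = 2.018.
Map distance = 400 × 2.018 ≈ 807 km.

807 km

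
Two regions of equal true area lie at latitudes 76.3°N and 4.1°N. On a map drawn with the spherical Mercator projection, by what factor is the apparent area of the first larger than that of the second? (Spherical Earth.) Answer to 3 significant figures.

On Mercator, area is exaggerated by sec²φ = 1/cos²φ.
At 76.3°: sec²(76.3°) = 1/0.2368² = 17.83.
At 4.1°: sec²(4.1°) = 1/0.9974² = 1.005.
Ratio = 17.83/1.005 = cos²(4.1°)/cos²(76.3°) ≈ 17.7.

17.7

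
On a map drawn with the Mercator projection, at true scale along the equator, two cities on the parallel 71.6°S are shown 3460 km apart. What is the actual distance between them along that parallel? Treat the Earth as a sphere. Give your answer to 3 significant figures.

1090 km

Mercator is conformal, so the point scale is isotropic: h = k = sec φ = 1/cos φ.
Along the parallel at 71.6°, map distances are exaggerated by k = sec 71.6° = 3.168.
True distance = 3460 / 3.168 = 3460 × cos 71.6° ≈ 1090 km.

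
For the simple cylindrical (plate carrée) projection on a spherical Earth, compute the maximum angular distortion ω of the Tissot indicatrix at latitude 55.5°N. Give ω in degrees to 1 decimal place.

For the equirectangular projection with φ₀ = 0 (plate carrée), h = 1 along meridians and k = sec φ along parallels.
At 55.5°: h = 1.000, k = 1.766; principal scales a = 1.766, b = 1.000.
sin(ω/2) = (a − b)/(a + b) = 0.7655/2.766 = 0.2768, so ω = 2 arcsin(0.2768) ≈ 32.1°.

32.1°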